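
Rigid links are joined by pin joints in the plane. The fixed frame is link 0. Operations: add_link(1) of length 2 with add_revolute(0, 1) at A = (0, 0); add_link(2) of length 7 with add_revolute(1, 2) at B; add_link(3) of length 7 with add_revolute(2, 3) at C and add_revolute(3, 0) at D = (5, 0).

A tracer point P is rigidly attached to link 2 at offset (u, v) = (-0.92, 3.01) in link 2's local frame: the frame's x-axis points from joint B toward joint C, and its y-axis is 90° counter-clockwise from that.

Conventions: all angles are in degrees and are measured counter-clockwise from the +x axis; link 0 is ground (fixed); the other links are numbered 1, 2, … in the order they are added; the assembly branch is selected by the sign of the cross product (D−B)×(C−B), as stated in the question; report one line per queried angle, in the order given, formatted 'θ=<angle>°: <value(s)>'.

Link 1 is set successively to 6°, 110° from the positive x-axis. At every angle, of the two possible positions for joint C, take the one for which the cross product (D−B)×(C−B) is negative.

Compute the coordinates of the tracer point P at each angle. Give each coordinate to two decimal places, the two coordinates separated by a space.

A=(0,0), D=(5.00,0)
θ=6°: B = A + 2.00·(cos6°, sin6°) = (1.9890, 0.2091)
θ=6°: |BD| = 3.0182
θ=6°: circle(B,7.00) ∩ circle(D,7.00): a=1.5091, h=6.8354
θ=6°:   candidates: C₊=(3.9680,6.9235) cross=20.631; C₋=(3.0211,-6.7144) cross=-20.631
θ=6°:   branch - wants cross < 0 → take C=(3.0211,-6.7144) (cross=-20.631)
θ=6°: ex = (C−B)/|BC| = (0.1474,-0.9891); ey = (0.9891,0.1474)
θ=6°: P = B + -0.92·ex + 3.01·ey = (4.8305,1.5628)
θ=110°: B = A + 2.00·(cos110°, sin110°) = (-0.6840, 1.8794)
θ=110°: |BD| = 5.9867
θ=110°: circle(B,7.00) ∩ circle(D,7.00): a=2.9933, h=6.3277
θ=110°:   candidates: C₊=(4.1444,6.9475) cross=37.882; C₋=(0.1715,-5.0681) cross=-37.882
θ=110°:   branch - wants cross < 0 → take C=(0.1715,-5.0681) (cross=-37.882)
θ=110°: ex = (C−B)/|BC| = (0.1222,-0.9925); ey = (0.9925,0.1222)
θ=110°: P = B + -0.92·ex + 3.01·ey = (2.1909,3.1604)

θ=6°: 4.83 1.56
θ=110°: 2.19 3.16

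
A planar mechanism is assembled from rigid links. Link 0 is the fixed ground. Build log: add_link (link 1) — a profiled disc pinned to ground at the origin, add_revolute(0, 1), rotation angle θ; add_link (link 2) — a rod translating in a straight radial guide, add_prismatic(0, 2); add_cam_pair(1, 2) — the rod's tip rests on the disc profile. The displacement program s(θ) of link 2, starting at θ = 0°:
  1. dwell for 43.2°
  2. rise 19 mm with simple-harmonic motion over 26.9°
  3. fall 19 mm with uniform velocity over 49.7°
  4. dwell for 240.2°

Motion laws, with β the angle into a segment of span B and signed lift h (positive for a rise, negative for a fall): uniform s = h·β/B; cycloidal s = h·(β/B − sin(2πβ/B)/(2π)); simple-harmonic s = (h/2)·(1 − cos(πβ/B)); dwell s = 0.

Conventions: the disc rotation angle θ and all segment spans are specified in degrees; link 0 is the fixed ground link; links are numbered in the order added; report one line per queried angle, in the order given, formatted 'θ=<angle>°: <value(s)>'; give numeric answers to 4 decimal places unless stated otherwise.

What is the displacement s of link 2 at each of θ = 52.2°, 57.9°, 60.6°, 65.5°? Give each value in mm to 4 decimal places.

seg 1 [0°–43.2°] dwell: s stays 0.0000
seg 2 [43.2°–70.1°] simple-harmonic, h=19: θ=52.2° here. β=9, B=26.9. 19/2·(1 − cos(π·0.3346)) = 4.7821 → s = 4.7821
seg 2 [43.2°–70.1°] simple-harmonic, h=19: θ=57.9° here. β=14.7, B=26.9. 19/2·(1 − cos(π·0.5465)) = 10.8819 → s = 10.8819
seg 2 [43.2°–70.1°] simple-harmonic, h=19: θ=60.6° here. β=17.4, B=26.9. 19/2·(1 − cos(π·0.6468)) = 13.7287 → s = 13.7287
seg 2 [43.2°–70.1°] simple-harmonic, h=19: θ=65.5° here. β=22.3, B=26.9. 19/2·(1 − cos(π·0.8290)) = 17.6618 → s = 17.6618

θ=52.2°: 4.7821
θ=57.9°: 10.8819
θ=60.6°: 13.7287
θ=65.5°: 17.6618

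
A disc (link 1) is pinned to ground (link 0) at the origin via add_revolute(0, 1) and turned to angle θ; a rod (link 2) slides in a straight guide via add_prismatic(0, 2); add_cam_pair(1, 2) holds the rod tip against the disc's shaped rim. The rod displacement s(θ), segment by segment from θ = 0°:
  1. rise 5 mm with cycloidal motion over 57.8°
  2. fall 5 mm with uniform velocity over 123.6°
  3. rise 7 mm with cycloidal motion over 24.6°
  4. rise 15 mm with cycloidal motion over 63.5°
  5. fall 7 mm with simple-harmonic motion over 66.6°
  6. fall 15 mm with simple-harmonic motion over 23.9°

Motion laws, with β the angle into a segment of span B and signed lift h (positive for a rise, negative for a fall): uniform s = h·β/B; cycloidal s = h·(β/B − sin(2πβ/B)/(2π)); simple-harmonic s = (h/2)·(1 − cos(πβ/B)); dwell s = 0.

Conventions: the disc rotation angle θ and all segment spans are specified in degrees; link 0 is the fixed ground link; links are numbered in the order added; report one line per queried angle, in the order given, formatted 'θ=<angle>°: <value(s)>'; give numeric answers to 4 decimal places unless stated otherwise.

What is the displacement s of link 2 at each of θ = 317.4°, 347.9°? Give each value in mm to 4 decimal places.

segment 1 (0° to 57.8°, cycloidal, h = 5) is passed completely: s = 0.0000 + (5) = 5.0000
segment 2 (57.8° to 181.4°, uniform, h = -5) is passed completely: s = 5.0000 + (-5) = 0.0000
segment 3 (181.4° to 206°, cycloidal, h = 7) is passed completely: s = 0.0000 + (7) = 7.0000
segment 4 (206° to 269.5°, cycloidal, h = 15) is passed completely: s = 7.0000 + (15) = 22.0000
θ = 317.4° falls in segment 5 (269.5° to 336.1°, simple-harmonic, h = -7): β = 317.4 − 269.5 = 47.9°, B = 66.6°; Δs = -7/2·(1 − cos(π·0.7192)) = -5.7244; s = 22.0000 − 5.7244 = 16.2756
segment 5 (269.5° to 336.1°, simple-harmonic, h = -7) is passed completely: s = 22.0000 + (-7) = 15.0000
θ = 347.9° falls in segment 6 (336.1° to 360°, simple-harmonic, h = -15): β = 347.9 − 336.1 = 11.8°, B = 23.9°; Δs = -15/2·(1 − cos(π·0.4937)) = -7.3521; s = 15.0000 − 7.3521 = 7.6479

θ=317.4°: 16.2756
θ=347.9°: 7.6479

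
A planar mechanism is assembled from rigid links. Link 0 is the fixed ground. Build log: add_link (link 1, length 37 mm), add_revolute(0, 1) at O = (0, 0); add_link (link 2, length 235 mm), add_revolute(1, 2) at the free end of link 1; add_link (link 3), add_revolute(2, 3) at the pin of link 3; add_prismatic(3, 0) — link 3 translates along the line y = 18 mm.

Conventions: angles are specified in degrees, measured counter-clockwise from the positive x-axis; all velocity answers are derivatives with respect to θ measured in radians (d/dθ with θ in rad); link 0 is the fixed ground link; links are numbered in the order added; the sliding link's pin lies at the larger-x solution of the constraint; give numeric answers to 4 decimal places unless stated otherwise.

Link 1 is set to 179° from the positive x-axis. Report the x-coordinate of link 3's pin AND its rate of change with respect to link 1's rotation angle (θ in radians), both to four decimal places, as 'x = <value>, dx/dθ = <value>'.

geometry: r = 37 mm, L = 235 mm, e = 18 mm
crank pin P = (r cos θ, r sin θ) = (-36.994365, 0.645739)
h = r sin θ − e = 0.645739 − 18 = -17.354261
x = r cos θ + √(L² − h²) = -36.994365 + 234.358336 = 197.363971
dx/dθ = −r sin θ − h·r cos θ/√(L² − h²) (θ in radians; h = -17.354261) = -3.385176

x = 197.3640, dx/dθ = -3.3852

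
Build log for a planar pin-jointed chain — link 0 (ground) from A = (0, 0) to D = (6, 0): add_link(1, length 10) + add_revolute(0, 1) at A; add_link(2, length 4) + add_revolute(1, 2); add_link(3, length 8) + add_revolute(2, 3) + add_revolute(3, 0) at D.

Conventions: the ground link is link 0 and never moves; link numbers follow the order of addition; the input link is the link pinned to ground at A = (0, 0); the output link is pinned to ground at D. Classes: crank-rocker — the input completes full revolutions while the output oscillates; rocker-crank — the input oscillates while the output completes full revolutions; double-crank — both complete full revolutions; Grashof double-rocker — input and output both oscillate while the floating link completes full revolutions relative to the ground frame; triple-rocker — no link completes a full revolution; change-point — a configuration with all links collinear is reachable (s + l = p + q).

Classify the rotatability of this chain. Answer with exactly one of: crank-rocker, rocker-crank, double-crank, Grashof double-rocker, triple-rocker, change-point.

lengths: ground=6, input=10, coupler=4, output=8
sorted: s=4 (shortest), l=10 (longest), p+q=14
s + l = 14 vs p + q = 14
s + l = p + q → change-point (collinear configuration reachable)

change-point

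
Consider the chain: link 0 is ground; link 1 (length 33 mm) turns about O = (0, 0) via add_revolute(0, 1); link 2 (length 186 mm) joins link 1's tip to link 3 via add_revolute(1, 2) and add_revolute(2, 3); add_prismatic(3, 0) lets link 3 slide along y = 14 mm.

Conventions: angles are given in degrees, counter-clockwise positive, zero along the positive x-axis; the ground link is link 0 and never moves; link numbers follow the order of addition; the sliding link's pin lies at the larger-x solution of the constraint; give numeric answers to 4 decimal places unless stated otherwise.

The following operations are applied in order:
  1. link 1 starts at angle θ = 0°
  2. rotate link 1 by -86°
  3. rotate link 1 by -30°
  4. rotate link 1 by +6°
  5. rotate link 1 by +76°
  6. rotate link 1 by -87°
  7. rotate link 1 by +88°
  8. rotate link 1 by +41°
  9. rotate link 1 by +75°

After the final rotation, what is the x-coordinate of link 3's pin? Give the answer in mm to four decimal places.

geometry: r = 33 mm, L = 186 mm, e = 14 mm; θ starts at 0°
rotate link 1 by -86°: θ ← 0° -86° = -86°
rotate link 1 by -30°: θ ← -86° -30° = -116°
rotate link 1 by +6°: θ ← -116° +6° = -110°
rotate link 1 by +76°: θ ← -110° +76° = -34°
rotate link 1 by -87°: θ ← -34° -87° = -121°
rotate link 1 by +88°: θ ← -121° +88° = -33°
rotate link 1 by +41°: θ ← -33° +41° = 8°
rotate link 1 by +75°: θ ← 8° +75° = 83°
crank pin P = (r cos θ, r sin θ) = (4.021688, 32.754023)
h = r sin θ − e = 32.754023 − 14 = 18.754023
x = r cos θ + √(L² − h²) = 4.021688 + 185.052119 = 189.073807

189.0738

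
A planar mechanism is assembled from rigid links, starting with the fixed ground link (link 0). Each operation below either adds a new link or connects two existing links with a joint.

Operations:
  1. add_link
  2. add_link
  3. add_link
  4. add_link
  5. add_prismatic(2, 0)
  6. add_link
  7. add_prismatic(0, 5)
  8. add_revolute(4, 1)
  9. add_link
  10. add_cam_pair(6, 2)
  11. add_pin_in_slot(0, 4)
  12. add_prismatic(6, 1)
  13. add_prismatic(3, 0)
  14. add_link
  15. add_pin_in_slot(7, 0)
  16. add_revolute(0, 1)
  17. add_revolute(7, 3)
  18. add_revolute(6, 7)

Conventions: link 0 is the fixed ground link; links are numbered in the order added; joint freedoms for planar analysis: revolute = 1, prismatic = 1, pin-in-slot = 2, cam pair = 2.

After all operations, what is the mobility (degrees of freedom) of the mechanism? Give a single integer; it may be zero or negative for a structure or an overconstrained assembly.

L=1 J1=0 J2=0
add link → L=2 J1=0 J2=0
add link → L=3 J1=0 J2=0
add link → L=4 J1=0 J2=0
add link → L=5 J1=0 J2=0
P@2,0 dof=1 J1 → L=5 J1=1 J2=0
add link → L=6 J1=1 J2=0
P@0,5 dof=1 J1 → L=6 J1=2 J2=0
R@4,1 dof=1 J1 → L=6 J1=3 J2=0
add link → L=7 J1=3 J2=0
C@6,2 dof=2 J2 → L=7 J1=3 J2=1
PS@0,4 dof=2 J2 → L=7 J1=3 J2=2
P@6,1 dof=1 J1 → L=7 J1=4 J2=2
P@3,0 dof=1 J1 → L=7 J1=5 J2=2
add link → L=8 J1=5 J2=2
PS@7,0 dof=2 J2 → L=8 J1=5 J2=3
R@0,1 dof=1 J1 → L=8 J1=6 J2=3
R@7,3 dof=1 J1 → L=8 J1=7 J2=3
R@6,7 dof=1 J1 → L=8 J1=8 J2=3
M=3(L−1)−2J1−J2=3·7−2·8−3=2

M = 2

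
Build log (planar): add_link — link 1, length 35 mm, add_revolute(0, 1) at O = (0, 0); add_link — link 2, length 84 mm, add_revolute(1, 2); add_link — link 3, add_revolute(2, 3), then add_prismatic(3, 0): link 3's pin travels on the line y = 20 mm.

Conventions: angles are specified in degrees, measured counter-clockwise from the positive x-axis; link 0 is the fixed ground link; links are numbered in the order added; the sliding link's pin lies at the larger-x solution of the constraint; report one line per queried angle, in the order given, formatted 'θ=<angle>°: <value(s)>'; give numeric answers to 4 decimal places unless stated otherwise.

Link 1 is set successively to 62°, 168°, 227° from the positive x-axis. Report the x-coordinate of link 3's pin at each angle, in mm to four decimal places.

geometry: r = 35 mm, L = 84 mm, e = 20 mm
θ=62°: crank pin P = (r cos θ, r sin θ) = (16.431505, 30.903166)
θ=62°: h = r sin θ − e = 30.903166 − 20 = 10.903166
θ=62°: x = r cos θ + √(L² − h²) = 16.431505 + 83.289381 = 99.720886
θ=168°: crank pin P = (r cos θ, r sin θ) = (-34.235166, 7.276909)
θ=168°: h = r sin θ − e = 7.276909 − 20 = -12.723091
θ=168°: x = r cos θ + √(L² − h²) = -34.235166 + 83.030855 = 48.795689
θ=227°: crank pin P = (r cos θ, r sin θ) = (-23.869943, -25.597380)
θ=227°: h = r sin θ − e = -25.597380 − 20 = -45.597380
θ=227°: x = r cos θ + √(L² − h²) = -23.869943 + 70.546998 = 46.677056

θ=62°: 99.7209
θ=168°: 48.7957
θ=227°: 46.6771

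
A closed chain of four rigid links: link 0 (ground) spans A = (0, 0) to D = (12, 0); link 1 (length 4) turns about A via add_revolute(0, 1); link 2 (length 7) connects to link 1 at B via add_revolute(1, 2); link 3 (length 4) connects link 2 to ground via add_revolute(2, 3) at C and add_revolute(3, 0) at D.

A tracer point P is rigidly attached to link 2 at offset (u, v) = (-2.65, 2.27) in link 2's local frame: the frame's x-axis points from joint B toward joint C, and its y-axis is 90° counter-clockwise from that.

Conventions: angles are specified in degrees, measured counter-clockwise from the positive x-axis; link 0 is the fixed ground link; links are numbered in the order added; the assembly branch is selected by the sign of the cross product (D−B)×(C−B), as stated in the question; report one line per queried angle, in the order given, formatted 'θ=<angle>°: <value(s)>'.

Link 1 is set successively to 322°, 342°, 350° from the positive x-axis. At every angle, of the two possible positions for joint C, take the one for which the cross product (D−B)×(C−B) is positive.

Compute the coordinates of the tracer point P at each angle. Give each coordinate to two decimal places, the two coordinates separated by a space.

A=(0,0), D=(12.00,0)
θ=322°: B = A + 4.00·(cos322°, sin322°) = (3.1520, -2.4626)
θ=322°: |BD| = 9.1843
θ=322°: circle(B,7.00) ∩ circle(D,4.00): a=6.3887, h=2.8609
θ=322°:   candidates: C₊=(8.5397,2.0065) cross=26.275; C₋=(10.0739,-3.5057) cross=-26.275
θ=322°:   branch + wants cross > 0 → take C=(8.5397,2.0065) (cross=26.275)
θ=322°: ex = (C−B)/|BC| = (0.7697,0.6385); ey = (-0.6385,0.7697)
θ=322°: P = B + -2.65·ex + 2.27·ey = (-0.3368,-2.4074)
θ=342°: B = A + 4.00·(cos342°, sin342°) = (3.8042, -1.2361)
θ=342°: |BD| = 8.2885
θ=342°: circle(B,7.00) ∩ circle(D,4.00): a=6.1349, h=3.3708
θ=342°:   candidates: C₊=(9.3679,3.0120) cross=27.939; C₋=(10.3733,-3.6543) cross=-27.939
θ=342°:   branch + wants cross > 0 → take C=(9.3679,3.0120) (cross=27.939)
θ=342°: ex = (C−B)/|BC| = (0.7948,0.6069); ey = (-0.6069,0.7948)
θ=342°: P = B + -2.65·ex + 2.27·ey = (0.3204,-1.0400)
θ=350°: B = A + 4.00·(cos350°, sin350°) = (3.9392, -0.6946)
θ=350°: |BD| = 8.0906
θ=350°: circle(B,7.00) ∩ circle(D,4.00): a=6.0847, h=3.4607
θ=350°:   candidates: C₊=(9.7044,3.2757) cross=27.999; C₋=(10.2986,-3.6201) cross=-27.999
θ=350°:   branch + wants cross > 0 → take C=(9.7044,3.2757) (cross=27.999)
θ=350°: ex = (C−B)/|BC| = (0.8236,0.5672); ey = (-0.5672,0.8236)
θ=350°: P = B + -2.65·ex + 2.27·ey = (0.4692,-0.3281)

θ=322°: -0.34 -2.41
θ=342°: 0.32 -1.04
θ=350°: 0.47 -0.33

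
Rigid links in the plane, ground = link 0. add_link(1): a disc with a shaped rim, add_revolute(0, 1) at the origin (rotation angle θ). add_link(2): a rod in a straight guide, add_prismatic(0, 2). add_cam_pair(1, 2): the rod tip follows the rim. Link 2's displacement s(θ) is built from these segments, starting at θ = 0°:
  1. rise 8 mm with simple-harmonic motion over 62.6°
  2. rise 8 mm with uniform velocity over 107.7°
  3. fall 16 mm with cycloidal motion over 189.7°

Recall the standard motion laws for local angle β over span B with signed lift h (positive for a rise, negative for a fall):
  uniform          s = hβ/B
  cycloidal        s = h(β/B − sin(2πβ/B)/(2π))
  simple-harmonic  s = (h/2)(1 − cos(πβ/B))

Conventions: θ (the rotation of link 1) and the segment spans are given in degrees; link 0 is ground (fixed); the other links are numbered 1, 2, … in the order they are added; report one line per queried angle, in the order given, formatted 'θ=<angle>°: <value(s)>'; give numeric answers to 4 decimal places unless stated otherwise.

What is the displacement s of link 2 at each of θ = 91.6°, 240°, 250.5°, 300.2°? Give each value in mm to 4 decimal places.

segment 1 (0° to 62.6°, simple-harmonic, h = 8) is passed completely: s = 0.0000 + (8) = 8.0000
θ = 91.6° falls in segment 2 (62.6° to 170.3°, uniform, h = 8): β = 91.6 − 62.6 = 29°, B = 107.7°; Δs = 8·29/107.7 = 2.1541; s = 8.0000 + 2.1541 = 10.1541
segment 2 (62.6° to 170.3°, uniform, h = 8) is passed completely: s = 8.0000 + (8) = 16.0000
θ = 240° falls in segment 3 (170.3° to 360°, cycloidal, h = -16): β = 240 − 170.3 = 69.7°, B = 189.7°; Δs = -16·(0.3674 − sin(2π·0.3674)/(2π)) = -3.9945; s = 16.0000 − 3.9945 = 12.0055
θ = 250.5° falls in segment 3 (170.3° to 360°, cycloidal, h = -16): β = 250.5 − 170.3 = 80.2°, B = 189.7°; Δs = -16·(0.4228 − sin(2π·0.4228)/(2π)) = -5.5767; s = 16.0000 − 5.5767 = 10.4233
θ = 300.2° falls in segment 3 (170.3° to 360°, cycloidal, h = -16): β = 300.2 − 170.3 = 129.9°, B = 189.7°; Δs = -16·(0.6848 − sin(2π·0.6848)/(2π)) = -13.2918; s = 16.0000 − 13.2918 = 2.7082

θ=91.6°: 10.1541
θ=240°: 12.0055
θ=250.5°: 10.4233
θ=300.2°: 2.7082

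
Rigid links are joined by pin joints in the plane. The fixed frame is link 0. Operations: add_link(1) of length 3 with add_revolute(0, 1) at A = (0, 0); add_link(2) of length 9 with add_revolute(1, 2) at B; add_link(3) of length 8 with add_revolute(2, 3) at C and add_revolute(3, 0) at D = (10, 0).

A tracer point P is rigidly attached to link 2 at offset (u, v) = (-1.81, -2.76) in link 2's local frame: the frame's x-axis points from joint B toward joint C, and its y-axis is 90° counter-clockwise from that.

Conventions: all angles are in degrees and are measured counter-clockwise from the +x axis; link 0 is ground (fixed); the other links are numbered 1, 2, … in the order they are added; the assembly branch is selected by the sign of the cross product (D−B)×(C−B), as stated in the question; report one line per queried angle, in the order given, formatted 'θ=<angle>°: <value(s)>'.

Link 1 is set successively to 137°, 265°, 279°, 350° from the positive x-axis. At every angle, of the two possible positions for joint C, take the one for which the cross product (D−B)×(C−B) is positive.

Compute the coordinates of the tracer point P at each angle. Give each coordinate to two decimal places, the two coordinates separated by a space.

A=(0,0), D=(10.00,0)
θ=137°: B = A + 3.00·(cos137°, sin137°) = (-2.1941, 2.0460)
θ=137°: |BD| = 12.3645
θ=137°: circle(B,9.00) ∩ circle(D,8.00): a=6.8697, h=5.8144
θ=137°:   candidates: C₊=(5.5431,6.6435) cross=71.892; C₋=(3.6188,-4.8250) cross=-71.892
θ=137°:   branch + wants cross > 0 → take C=(5.5431,6.6435) (cross=71.892)
θ=137°: ex = (C−B)/|BC| = (0.8597,0.5108); ey = (-0.5108,0.8597)
θ=137°: P = B + -1.81·ex + -2.76·ey = (-2.3402,-1.2513)
θ=265°: B = A + 3.00·(cos265°, sin265°) = (-0.2615, -2.9886)
θ=265°: |BD| = 10.6878
θ=265°: circle(B,9.00) ∩ circle(D,8.00): a=6.1392, h=6.5810
θ=265°:   candidates: C₊=(3.7926,5.0466) cross=70.337; C₋=(7.4731,-7.5904) cross=-70.337
θ=265°:   branch + wants cross > 0 → take C=(3.7926,5.0466) (cross=70.337)
θ=265°: ex = (C−B)/|BC| = (0.4505,0.8928); ey = (-0.8928,0.4505)
θ=265°: P = B + -1.81·ex + -2.76·ey = (1.3873,-5.8478)
θ=279°: B = A + 3.00·(cos279°, sin279°) = (0.4693, -2.9631)
θ=279°: |BD| = 9.9807
θ=279°: circle(B,9.00) ∩ circle(D,8.00): a=5.8420, h=6.8463
θ=279°:   candidates: C₊=(4.0154,5.3089) cross=68.330; C₋=(8.0804,-7.7663) cross=-68.330
θ=279°:   branch + wants cross > 0 → take C=(4.0154,5.3089) (cross=68.330)
θ=279°: ex = (C−B)/|BC| = (0.3940,0.9191); ey = (-0.9191,0.3940)
θ=279°: P = B + -1.81·ex + -2.76·ey = (2.2929,-5.7141)
θ=350°: B = A + 3.00·(cos350°, sin350°) = (2.9544, -0.5209)
θ=350°: |BD| = 7.0648
θ=350°: circle(B,9.00) ∩ circle(D,8.00): a=4.7356, h=7.6534
θ=350°:   candidates: C₊=(7.1127,7.4608) cross=54.070; C₋=(8.2414,-7.8043) cross=-54.070
θ=350°:   branch + wants cross > 0 → take C=(7.1127,7.4608) (cross=54.070)
θ=350°: ex = (C−B)/|BC| = (0.4620,0.8869); ey = (-0.8869,0.4620)
θ=350°: P = B + -1.81·ex + -2.76·ey = (4.5659,-3.4014)

θ=137°: -2.34 -1.25
θ=265°: 1.39 -5.85
θ=279°: 2.29 -5.71
θ=350°: 4.57 -3.40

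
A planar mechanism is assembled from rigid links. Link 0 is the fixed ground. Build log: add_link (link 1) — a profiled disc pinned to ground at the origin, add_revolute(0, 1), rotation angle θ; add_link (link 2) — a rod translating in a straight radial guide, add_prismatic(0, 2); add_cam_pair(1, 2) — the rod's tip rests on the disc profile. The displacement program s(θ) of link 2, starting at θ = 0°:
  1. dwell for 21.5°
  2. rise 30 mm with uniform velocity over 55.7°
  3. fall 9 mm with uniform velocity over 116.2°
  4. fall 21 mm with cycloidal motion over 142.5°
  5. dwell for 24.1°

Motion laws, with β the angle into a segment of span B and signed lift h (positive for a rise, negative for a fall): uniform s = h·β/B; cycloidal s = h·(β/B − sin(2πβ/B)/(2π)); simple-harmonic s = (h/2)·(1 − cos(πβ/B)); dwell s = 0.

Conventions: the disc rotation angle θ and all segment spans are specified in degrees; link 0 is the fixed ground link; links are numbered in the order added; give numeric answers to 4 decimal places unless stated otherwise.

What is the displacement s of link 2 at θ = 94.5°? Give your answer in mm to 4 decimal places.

seg 1 [0°–21.5°] dwell: s stays 0.0000
seg 2 [21.5°–77.2°] uniform, h=30: full span → s += 30 → s = 30.0000
seg 3 [77.2°–193.4°] uniform, h=-9: θ=94.5° here. β=17.3, B=116.2. -9·17.3/116.2 = -1.3399 → s = 28.6601

28.6601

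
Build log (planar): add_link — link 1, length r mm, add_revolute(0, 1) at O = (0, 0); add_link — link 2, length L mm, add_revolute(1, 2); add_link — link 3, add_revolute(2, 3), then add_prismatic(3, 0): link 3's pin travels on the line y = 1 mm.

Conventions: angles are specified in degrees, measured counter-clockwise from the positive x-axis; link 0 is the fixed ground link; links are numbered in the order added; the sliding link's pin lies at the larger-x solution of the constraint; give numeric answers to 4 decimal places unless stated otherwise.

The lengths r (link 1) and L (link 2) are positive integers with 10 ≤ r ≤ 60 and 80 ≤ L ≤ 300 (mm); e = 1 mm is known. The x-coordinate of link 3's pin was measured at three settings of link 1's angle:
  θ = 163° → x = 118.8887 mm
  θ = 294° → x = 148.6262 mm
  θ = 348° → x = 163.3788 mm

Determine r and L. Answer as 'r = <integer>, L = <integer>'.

constraint per measurement: (x − r cos θ)² + (r sin θ − e)² = L²
subtracting the θ₁ and θ₂ equations cancels the r² and L² terms:
r = (x₁² − x₂²) / (2[(x₁cos θ₁ + e sin θ₁) − (x₂cos θ₂ + e sin θ₂)]) = 23.0000 → r = 23
L² = (x₁ − r cos θ₁)² + (r sin θ₁ − e)² = 19880.9900 → L = 141.0000 → L = 141
check at θ₃=348°: x = 163.3788 (printed 163.3788) ✓

r = 23, L = 141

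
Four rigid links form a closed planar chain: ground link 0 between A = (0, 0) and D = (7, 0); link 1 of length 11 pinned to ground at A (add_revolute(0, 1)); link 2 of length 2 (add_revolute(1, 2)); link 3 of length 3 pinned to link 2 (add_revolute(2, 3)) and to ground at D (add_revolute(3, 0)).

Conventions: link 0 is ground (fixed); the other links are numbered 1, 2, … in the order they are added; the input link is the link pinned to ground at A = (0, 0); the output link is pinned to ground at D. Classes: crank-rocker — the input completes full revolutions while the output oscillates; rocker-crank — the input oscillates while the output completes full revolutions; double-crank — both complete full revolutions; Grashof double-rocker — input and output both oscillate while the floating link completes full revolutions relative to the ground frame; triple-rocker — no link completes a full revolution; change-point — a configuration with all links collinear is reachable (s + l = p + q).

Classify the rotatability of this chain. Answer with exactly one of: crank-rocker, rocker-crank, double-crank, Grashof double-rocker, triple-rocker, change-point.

lengths: ground=7, input=11, coupler=2, output=3
sorted: s=2 (shortest), l=11 (longest), p+q=10
s + l = 13 vs p + q = 10
s + l > p + q → non-Grashof → no link fully rotates → triple-rocker

triple-rocker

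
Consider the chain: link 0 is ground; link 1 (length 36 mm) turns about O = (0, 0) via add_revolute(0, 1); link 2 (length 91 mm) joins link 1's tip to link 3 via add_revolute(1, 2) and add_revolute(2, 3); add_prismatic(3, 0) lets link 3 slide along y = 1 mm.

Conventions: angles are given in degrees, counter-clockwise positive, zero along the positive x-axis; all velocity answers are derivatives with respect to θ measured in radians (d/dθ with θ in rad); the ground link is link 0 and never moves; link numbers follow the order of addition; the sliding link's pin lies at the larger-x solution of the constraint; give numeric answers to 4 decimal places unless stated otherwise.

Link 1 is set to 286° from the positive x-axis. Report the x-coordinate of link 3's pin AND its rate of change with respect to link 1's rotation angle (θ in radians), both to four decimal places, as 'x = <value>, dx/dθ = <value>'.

geometry: r = 36 mm, L = 91 mm, e = 1 mm
crank pin P = (r cos θ, r sin θ) = (9.922945, -34.605421)
h = r sin θ − e = -34.605421 − 1 = -35.605421
x = r cos θ + √(L² − h²) = 9.922945 + 83.745173 = 93.668118
dx/dθ = −r sin θ − h·r cos θ/√(L² − h²) (θ in radians; h = -35.605421) = 38.824299

x = 93.6681, dx/dθ = 38.8243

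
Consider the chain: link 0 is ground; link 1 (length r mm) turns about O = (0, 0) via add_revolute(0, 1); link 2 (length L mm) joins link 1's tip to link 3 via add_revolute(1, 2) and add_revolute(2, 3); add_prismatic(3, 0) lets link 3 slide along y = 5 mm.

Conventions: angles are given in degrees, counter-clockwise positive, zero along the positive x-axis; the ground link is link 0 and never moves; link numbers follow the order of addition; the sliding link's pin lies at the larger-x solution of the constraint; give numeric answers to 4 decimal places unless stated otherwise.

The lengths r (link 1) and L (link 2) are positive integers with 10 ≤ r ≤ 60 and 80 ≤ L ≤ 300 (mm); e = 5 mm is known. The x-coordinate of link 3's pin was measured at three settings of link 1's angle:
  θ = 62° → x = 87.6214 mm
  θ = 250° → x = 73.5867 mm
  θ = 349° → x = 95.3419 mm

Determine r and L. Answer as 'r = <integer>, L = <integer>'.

constraint per measurement: (x − r cos θ)² + (r sin θ − e)² = L²
subtracting the θ₁ and θ₂ equations cancels the r² and L² terms:
r = (x₁² − x₂²) / (2[(x₁cos θ₁ + e sin θ₁) − (x₂cos θ₂ + e sin θ₂)]) = 15.0000 → r = 15
L² = (x₁ − r cos θ₁)² + (r sin θ₁ − e)² = 6560.9949 → L = 81.0000 → L = 81
check at θ₃=349°: x = 95.3419 (printed 95.3419) ✓

r = 15, L = 81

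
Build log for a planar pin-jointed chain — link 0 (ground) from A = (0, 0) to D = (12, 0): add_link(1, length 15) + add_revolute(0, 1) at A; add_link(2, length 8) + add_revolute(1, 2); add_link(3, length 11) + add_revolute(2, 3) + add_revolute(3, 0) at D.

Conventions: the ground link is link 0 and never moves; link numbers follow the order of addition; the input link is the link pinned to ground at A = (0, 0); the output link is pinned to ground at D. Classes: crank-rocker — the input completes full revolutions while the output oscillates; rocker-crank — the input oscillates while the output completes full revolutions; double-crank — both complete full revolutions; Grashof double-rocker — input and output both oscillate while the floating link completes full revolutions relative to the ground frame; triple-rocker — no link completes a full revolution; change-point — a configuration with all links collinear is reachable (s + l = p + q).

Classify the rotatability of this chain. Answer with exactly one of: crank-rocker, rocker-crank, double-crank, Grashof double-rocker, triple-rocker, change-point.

lengths: ground=12, input=15, coupler=8, output=11
sorted: s=8 (shortest), l=15 (longest), p+q=23
s + l = 23 vs p + q = 23
s + l = p + q → change-point (collinear configuration reachable)

change-point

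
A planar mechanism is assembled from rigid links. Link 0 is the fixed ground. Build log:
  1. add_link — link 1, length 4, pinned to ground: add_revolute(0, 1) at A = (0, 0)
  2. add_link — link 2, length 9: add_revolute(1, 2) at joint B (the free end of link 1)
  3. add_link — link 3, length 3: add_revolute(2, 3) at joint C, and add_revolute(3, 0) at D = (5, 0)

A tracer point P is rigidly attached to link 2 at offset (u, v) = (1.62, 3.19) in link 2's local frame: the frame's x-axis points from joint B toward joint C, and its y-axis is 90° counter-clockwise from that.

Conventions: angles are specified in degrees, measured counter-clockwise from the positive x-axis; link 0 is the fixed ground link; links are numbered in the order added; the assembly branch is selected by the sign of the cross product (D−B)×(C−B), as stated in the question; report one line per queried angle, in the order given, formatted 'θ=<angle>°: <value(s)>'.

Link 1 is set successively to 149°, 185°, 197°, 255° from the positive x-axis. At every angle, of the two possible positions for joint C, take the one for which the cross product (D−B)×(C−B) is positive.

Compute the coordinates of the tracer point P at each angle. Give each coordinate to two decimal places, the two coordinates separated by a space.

A=(0,0), D=(5.00,0)
θ=149°: B = A + 4.00·(cos149°, sin149°) = (-3.4287, 2.0602)
θ=149°: |BD| = 8.6768
θ=149°: circle(B,9.00) ∩ circle(D,3.00): a=8.4874, h=2.9940
θ=149°:   candidates: C₊=(5.5269,2.9534) cross=25.978; C₋=(4.1051,-2.8634) cross=-25.978
θ=149°:   branch + wants cross > 0 → take C=(5.5269,2.9534) (cross=25.978)
θ=149°: ex = (C−B)/|BC| = (0.9951,0.0992); ey = (-0.0992,0.9951)
θ=149°: P = B + 1.62·ex + 3.19·ey = (-2.1333,5.3952)
θ=185°: B = A + 4.00·(cos185°, sin185°) = (-3.9848, -0.3486)
θ=185°: |BD| = 8.9915
θ=185°: circle(B,9.00) ∩ circle(D,3.00): a=8.4995, h=2.9594
θ=185°:   candidates: C₊=(4.3936,2.9381) cross=26.609; C₋=(4.6231,-2.9762) cross=-26.609
θ=185°:   branch + wants cross > 0 → take C=(4.3936,2.9381) (cross=26.609)
θ=185°: ex = (C−B)/|BC| = (0.9309,0.3652); ey = (-0.3652,0.9309)
θ=185°: P = B + 1.62·ex + 3.19·ey = (-3.6416,3.2127)
θ=197°: B = A + 4.00·(cos197°, sin197°) = (-3.8252, -1.1695)
θ=197°: |BD| = 8.9024
θ=197°: circle(B,9.00) ∩ circle(D,3.00): a=8.4951, h=2.9722
θ=197°:   candidates: C₊=(4.2058,2.8930) cross=26.460; C₋=(4.9867,-3.0000) cross=-26.460
θ=197°:   branch + wants cross > 0 → take C=(4.2058,2.8930) (cross=26.460)
θ=197°: ex = (C−B)/|BC| = (0.8923,0.4514); ey = (-0.4514,0.8923)
θ=197°: P = B + 1.62·ex + 3.19·ey = (-3.8196,2.4083)
θ=255°: B = A + 4.00·(cos255°, sin255°) = (-1.0353, -3.8637)
θ=255°: |BD| = 7.1661
θ=255°: circle(B,9.00) ∩ circle(D,3.00): a=8.6067, h=2.6315
θ=255°:   candidates: C₊=(4.7945,2.9930) cross=18.857; C₋=(7.6321,-1.4395) cross=-18.857
θ=255°:   branch + wants cross > 0 → take C=(4.7945,2.9930) (cross=18.857)
θ=255°: ex = (C−B)/|BC| = (0.6478,0.7619); ey = (-0.7619,0.6478)
θ=255°: P = B + 1.62·ex + 3.19·ey = (-2.4162,-0.5632)

θ=149°: -2.13 5.40
θ=185°: -3.64 3.21
θ=197°: -3.82 2.41
θ=255°: -2.42 -0.56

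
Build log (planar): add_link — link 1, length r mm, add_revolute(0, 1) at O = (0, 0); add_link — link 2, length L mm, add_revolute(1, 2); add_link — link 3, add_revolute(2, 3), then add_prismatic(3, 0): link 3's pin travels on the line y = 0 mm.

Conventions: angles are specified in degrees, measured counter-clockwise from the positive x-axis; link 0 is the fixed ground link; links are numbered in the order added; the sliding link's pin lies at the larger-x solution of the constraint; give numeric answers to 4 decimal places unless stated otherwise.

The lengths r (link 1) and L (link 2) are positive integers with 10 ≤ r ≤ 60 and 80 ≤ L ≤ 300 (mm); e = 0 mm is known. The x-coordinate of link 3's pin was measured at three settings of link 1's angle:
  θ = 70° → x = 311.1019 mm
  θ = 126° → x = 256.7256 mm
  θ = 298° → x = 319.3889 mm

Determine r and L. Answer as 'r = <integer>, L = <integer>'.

constraint per measurement: (x − r cos θ)² + (r sin θ − e)² = L²
subtracting the θ₁ and θ₂ equations cancels the r² and L² terms:
r = (x₁² − x₂²) / (2[(x₁cos θ₁ + e sin θ₁) − (x₂cos θ₂ + e sin θ₂)]) = 60.0001 → r = 60
L² = (x₁ − r cos θ₁)² + (r sin θ₁ − e)² = 87616.0182 → L = 296.0000 → L = 296
check at θ₃=298°: x = 319.3889 (printed 319.3889) ✓

r = 60, L = 296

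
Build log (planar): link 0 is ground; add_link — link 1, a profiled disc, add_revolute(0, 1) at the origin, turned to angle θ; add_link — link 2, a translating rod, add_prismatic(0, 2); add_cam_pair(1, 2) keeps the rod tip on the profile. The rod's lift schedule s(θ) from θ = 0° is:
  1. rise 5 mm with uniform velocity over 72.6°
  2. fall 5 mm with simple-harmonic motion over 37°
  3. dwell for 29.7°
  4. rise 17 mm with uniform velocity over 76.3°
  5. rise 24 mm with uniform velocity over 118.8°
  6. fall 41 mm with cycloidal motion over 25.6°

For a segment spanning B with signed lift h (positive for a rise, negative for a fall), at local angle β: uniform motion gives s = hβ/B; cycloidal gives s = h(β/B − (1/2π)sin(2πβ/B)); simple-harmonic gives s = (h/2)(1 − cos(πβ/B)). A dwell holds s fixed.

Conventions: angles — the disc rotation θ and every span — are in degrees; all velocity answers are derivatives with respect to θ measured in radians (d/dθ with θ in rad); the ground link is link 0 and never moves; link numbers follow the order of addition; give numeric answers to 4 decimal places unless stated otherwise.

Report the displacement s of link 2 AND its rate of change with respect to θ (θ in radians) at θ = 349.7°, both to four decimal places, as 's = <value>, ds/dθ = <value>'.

seg 1 [0°–72.6°] uniform, h=5: full span → s += 5 → s = 5.0000
seg 2 [72.6°–109.6°] simple-harmonic, h=-5: full span → s += -5 → s = 0.0000
seg 3 [109.6°–139.3°] dwell: s stays 0.0000
seg 4 [139.3°–215.6°] uniform, h=17: full span → s += 17 → s = 17.0000
seg 5 [215.6°–334.4°] uniform, h=24: full span → s += 24 → s = 41.0000
seg 6 [334.4°–360°] cycloidal, h=-41: θ=349.7° here. β=15.3, B=25.6. -41·(0.5977 − sin(2π·0.5977)/(2π)) = -28.2613 → s = 12.7387
velocity in seg [334.4°–360°] (cycloidal), θ in radians: β = 15.3° = 0.2670 rad, B = 25.6° = 0.4468 rad; ds/dθ = (h/B)(1 − cos(2πβ/B)) = ((-41)/0.4468)(1 − cos(2π·0.5977)) = -166.786621 mm/rad

s = 12.7387, ds/dθ = -166.7866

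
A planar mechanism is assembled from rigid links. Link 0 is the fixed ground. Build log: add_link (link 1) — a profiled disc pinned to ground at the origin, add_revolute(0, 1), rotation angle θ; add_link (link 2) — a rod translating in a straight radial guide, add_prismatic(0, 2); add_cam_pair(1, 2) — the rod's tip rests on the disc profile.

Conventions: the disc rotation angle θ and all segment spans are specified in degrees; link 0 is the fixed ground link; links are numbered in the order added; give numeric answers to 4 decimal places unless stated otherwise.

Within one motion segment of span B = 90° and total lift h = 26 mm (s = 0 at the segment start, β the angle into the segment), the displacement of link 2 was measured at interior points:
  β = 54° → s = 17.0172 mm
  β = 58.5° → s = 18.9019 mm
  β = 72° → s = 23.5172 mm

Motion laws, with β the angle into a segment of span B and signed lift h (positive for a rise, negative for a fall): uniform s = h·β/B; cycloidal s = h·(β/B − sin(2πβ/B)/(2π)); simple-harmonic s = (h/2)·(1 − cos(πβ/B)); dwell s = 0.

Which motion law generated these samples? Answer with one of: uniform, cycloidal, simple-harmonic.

candidates at β/B = r: uniform s = h·r (linear in β); cycloidal s = h·(r − sin(2πr)/(2π)); simple-harmonic s = (h/2)(1 − cos(πr))
β=54°: printed 17.0172 | uniform 15.6000, cycloidal 18.0323, simple-harmonic 17.0172
β=58.5°: printed 18.9019 | uniform 16.9000, cycloidal 20.2477, simple-harmonic 18.9019
β=72°: printed 23.5172 | uniform 20.8000, cycloidal 24.7355, simple-harmonic 23.5172
only one law matches every sample → simple-harmonic

simple-harmonic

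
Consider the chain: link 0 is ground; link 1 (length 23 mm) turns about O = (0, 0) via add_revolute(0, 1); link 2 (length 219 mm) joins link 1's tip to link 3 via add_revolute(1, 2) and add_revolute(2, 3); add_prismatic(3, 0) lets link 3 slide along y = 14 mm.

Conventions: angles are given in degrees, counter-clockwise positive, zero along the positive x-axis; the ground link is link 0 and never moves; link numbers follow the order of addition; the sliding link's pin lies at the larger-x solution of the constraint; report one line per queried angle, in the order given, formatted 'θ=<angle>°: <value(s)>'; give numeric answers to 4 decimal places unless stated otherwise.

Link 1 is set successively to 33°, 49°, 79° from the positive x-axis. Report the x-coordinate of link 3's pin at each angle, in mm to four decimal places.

geometry: r = 23 mm, L = 219 mm, e = 14 mm
θ=33°: crank pin P = (r cos θ, r sin θ) = (19.289423, 12.526698)
θ=33°: h = r sin θ − e = 12.526698 − 14 = -1.473302
θ=33°: x = r cos θ + √(L² − h²) = 19.289423 + 218.995044 = 238.284467
θ=49°: crank pin P = (r cos θ, r sin θ) = (15.089358, 17.358320)
θ=49°: h = r sin θ − e = 17.358320 − 14 = 3.358320
θ=49°: x = r cos θ + √(L² − h²) = 15.089358 + 218.974249 = 234.063607
θ=79°: crank pin P = (r cos θ, r sin θ) = (4.388607, 22.577425)
θ=79°: h = r sin θ − e = 22.577425 − 14 = 8.577425
θ=79°: x = r cos θ + √(L² − h²) = 4.388607 + 218.831962 = 223.220569

θ=33°: 238.2845
θ=49°: 234.0636
θ=79°: 223.2206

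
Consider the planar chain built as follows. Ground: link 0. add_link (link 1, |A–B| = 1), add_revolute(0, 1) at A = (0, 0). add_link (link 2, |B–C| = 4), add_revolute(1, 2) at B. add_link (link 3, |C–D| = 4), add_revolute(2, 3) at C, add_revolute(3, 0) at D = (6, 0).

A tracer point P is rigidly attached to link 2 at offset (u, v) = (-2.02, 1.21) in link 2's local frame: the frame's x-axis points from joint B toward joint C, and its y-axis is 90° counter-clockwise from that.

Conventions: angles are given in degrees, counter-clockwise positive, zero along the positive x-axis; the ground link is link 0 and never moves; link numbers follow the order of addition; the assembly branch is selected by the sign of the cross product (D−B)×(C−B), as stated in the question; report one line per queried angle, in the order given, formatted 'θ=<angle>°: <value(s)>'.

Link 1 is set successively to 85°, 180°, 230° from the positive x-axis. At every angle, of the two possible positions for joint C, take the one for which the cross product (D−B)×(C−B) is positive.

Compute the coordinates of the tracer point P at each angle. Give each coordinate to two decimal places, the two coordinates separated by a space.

A=(0,0), D=(6.00,0)
θ=85°: B = A + 1.00·(cos85°, sin85°) = (0.0872, 0.9962)
θ=85°: |BD| = 5.9962
θ=85°: circle(B,4.00) ∩ circle(D,4.00): a=2.9981, h=2.6479
θ=85°:   candidates: C₊=(3.4835,3.1092) cross=15.877; C₋=(2.6037,-2.1130) cross=-15.877
θ=85°:   branch + wants cross > 0 → take C=(3.4835,3.1092) (cross=15.877)
θ=85°: ex = (C−B)/|BC| = (0.8491,0.5283); ey = (-0.5283,0.8491)
θ=85°: P = B + -2.02·ex + 1.21·ey = (-2.2672,0.9565)
θ=180°: B = A + 1.00·(cos180°, sin180°) = (-1.0000, 0.0000)
θ=180°: |BD| = 7.0000
θ=180°: circle(B,4.00) ∩ circle(D,4.00): a=3.5000, h=1.9365
θ=180°:   candidates: C₊=(2.5000,1.9365) cross=13.555; C₋=(2.5000,-1.9365) cross=-13.555
θ=180°:   branch + wants cross > 0 → take C=(2.5000,1.9365) (cross=13.555)
θ=180°: ex = (C−B)/|BC| = (0.8750,0.4841); ey = (-0.4841,0.8750)
θ=180°: P = B + -2.02·ex + 1.21·ey = (-3.3533,0.0808)
θ=230°: B = A + 1.00·(cos230°, sin230°) = (-0.6428, -0.7660)
θ=230°: |BD| = 6.6868
θ=230°: circle(B,4.00) ∩ circle(D,4.00): a=3.3434, h=2.1958
θ=230°:   candidates: C₊=(2.4271,1.7983) cross=14.683; C₋=(2.9302,-2.5644) cross=-14.683
θ=230°:   branch + wants cross > 0 → take C=(2.4271,1.7983) (cross=14.683)
θ=230°: ex = (C−B)/|BC| = (0.7675,0.6411); ey = (-0.6411,0.7675)
θ=230°: P = B + -2.02·ex + 1.21·ey = (-2.9688,-1.1324)

θ=85°: -2.27 0.96
θ=180°: -3.35 0.08
θ=230°: -2.97 -1.13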